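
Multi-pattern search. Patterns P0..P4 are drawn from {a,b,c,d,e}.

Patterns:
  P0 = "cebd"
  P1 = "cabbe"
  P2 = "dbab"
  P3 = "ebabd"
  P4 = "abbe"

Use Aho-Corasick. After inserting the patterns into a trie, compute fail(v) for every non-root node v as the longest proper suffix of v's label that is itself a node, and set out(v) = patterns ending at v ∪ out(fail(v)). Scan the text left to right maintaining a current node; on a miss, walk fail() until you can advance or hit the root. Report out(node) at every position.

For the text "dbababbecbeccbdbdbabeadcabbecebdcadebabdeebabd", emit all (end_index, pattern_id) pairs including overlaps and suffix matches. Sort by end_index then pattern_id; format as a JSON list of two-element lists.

Build automaton:
Trie nodes:
  n0 'ε': a→18 c→1 d→9 e→13
  n1 'c': a→5 e→2
  n2 'ce': b→3
  n3 'ceb': d→4
  n4 'cebd': ·  [P0 ends]
  n5 'ca': b→6
  n6 'cab': b→7
  n7 'cabb': e→8
  n8 'cabbe': ·  [P1 ends]
  n9 'd': b→10
  n10 'db': a→11
  n11 'dba': b→12
  n12 'dbab': ·  [P2 ends]
  n13 'e': b→14
  n14 'eb': a→15
  n15 'eba': b→16
  n16 'ebab': d→17
  n17 'ebabd': ·  [P3 ends]
  n18 'a': b→19
  n19 'ab': b→20
  n20 'abb': e→21
  n21 'abbe': ·  [P4 ends]

BFS fail/out derivation:
  n1('c'): parent n0 fail=0; on 'c' 0 → fail=0;  out ∅∪∅=∅
  n9('d'): parent n0 fail=0; on 'd' 0 → fail=0;  out ∅∪∅=∅
  n13('e'): parent n0 fail=0; on 'e' 0 → fail=0;  out ∅∪∅=∅
  n18('a'): parent n0 fail=0; on 'a' 0 → fail=0;  out ∅∪∅=∅
  n2('ce'): parent n1 fail=0; on 'e' 0 → fail=13;  out ∅∪∅=∅
  n5('ca'): parent n1 fail=0; on 'a' 0 → fail=18;  out ∅∪∅=∅
  n10('db'): parent n9 fail=0; on 'b' 0 → fail=0;  out ∅∪∅=∅
  n14('eb'): parent n13 fail=0; on 'b' 0 → fail=0;  out ∅∪∅=∅
  n19('ab'): parent n18 fail=0; on 'b' 0 → fail=0;  out ∅∪∅=∅
  n3('ceb'): parent n2 fail=13; on 'b' 13 → fail=14;  out ∅∪∅=∅
  n6('cab'): parent n5 fail=18; on 'b' 18 → fail=19;  out ∅∪∅=∅
  n11('dba'): parent n10 fail=0; on 'a' 0 → fail=18;  out ∅∪∅=∅
  n15('eba'): parent n14 fail=0; on 'a' 0 → fail=18;  out ∅∪∅=∅
  n20('abb'): parent n19 fail=0; on 'b' 0 → fail=0;  out ∅∪∅=∅
  n4('cebd'): parent n3 fail=14; on 'd' 14→0 → fail=9;  out {0}∪∅={0}
  n7('cabb'): parent n6 fail=19; on 'b' 19 → fail=20;  out ∅∪∅=∅
  n12('dbab'): parent n11 fail=18; on 'b' 18 → fail=19;  out {2}∪∅={2}
  n16('ebab'): parent n15 fail=18; on 'b' 18 → fail=19;  out ∅∪∅=∅
  n21('abbe'): parent n20 fail=0; on 'e' 0 → fail=13;  out {4}∪∅={4}
  n8('cabbe'): parent n7 fail=20; on 'e' 20 → fail=21;  out {1}∪{4}={1,4}
  n17('ebabd'): parent n16 fail=19; on 'd' 19→0 → fail=9;  out {3}∪∅={3}

Text stream:
[0] read 'd'  n0⇒n9
[1] read 'b'  n9⇒n10
[2] read 'a'  n10⇒n11
[3] read 'b'  n11⇒n12  emit P2@[0:3]
[4] read 'a'  n12⇒n18 ·f
[5] read 'b'  n18⇒n19
[6] read 'b'  n19⇒n20
[7] read 'e'  n20⇒n21  emit P4@[4:7]
[8] read 'c'  n21⇒n1 ·f
[9] read 'b'  n1⇒n0 ·f
[10] read 'e'  n0⇒n13
[11] read 'c'  n13⇒n1 ·f
[12] read 'c'  n1⇒n1 ·f
[13] read 'b'  n1⇒n0 ·f
[14] read 'd'  n0⇒n9
[15] read 'b'  n9⇒n10
[16] read 'd'  n10⇒n9 ·f
[17] read 'b'  n9⇒n10
[18] read 'a'  n10⇒n11
[19] read 'b'  n11⇒n12  emit P2@[16:19]
[20] read 'e'  n12⇒n13 ·f
[21] read 'a'  n13⇒n18 ·f
[22] read 'd'  n18⇒n9 ·f
[23] read 'c'  n9⇒n1 ·f
[24] read 'a'  n1⇒n5
[25] read 'b'  n5⇒n6
[26] read 'b'  n6⇒n7
[27] read 'e'  n7⇒n8  emit P1@[23:27],P4@[24:27]
[28] read 'c'  n8⇒n1 ·f
[29] read 'e'  n1⇒n2
[30] read 'b'  n2⇒n3
[31] read 'd'  n3⇒n4  emit P0@[28:31]
[32] read 'c'  n4⇒n1 ·f
[33] read 'a'  n1⇒n5
[34] read 'd'  n5⇒n9 ·f
[35] read 'e'  n9⇒n13 ·f
[36] read 'b'  n13⇒n14
[37] read 'a'  n14⇒n15
[38] read 'b'  n15⇒n16
[39] read 'd'  n16⇒n17  emit P3@[35:39]
[40] read 'e'  n17⇒n13 ·f
[41] read 'e'  n13⇒n13 ·f
[42] read 'b'  n13⇒n14
[43] read 'a'  n14⇒n15
[44] read 'b'  n15⇒n16
[45] read 'd'  n16⇒n17  emit P3@[41:45]

Matches: [[3,2],[7,4],[19,2],[27,1],[27,4],[31,0],[39,3],[45,3]]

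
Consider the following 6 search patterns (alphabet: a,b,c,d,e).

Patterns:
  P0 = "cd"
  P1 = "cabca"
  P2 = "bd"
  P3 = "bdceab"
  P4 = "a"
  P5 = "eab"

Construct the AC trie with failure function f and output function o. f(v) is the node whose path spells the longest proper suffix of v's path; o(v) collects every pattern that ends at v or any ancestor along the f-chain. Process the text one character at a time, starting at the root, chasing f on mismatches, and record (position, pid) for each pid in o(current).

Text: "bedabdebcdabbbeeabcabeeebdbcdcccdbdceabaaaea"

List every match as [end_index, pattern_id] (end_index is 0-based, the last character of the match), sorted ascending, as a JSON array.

Build automaton:
Trie nodes:
  n0 'ε': a→13 b→7 c→1 e→14
  n1 'c': a→3 d→2
  n2 'cd': ·  ←P0
  n3 'ca': b→4
  n4 'cab': c→5
  n5 'cabc': a→6
  n6 'cabca': ·  ←P1
  n7 'b': d→8
  n8 'bd': c→9  ←P2
  n9 'bdc': e→10
  n10 'bdce': a→11
  n11 'bdcea': b→12
  n12 'bdceab': ·  ←P3
  n13 'a': ·  ←P4
  n14 'e': a→15
  n15 'ea': b→16
  n16 'eab': ·  ←P5

Failure links (BFS by depth):
  n1('c'): parent n0 fail=0; on 'c' 0 → fail=0;  out ∅∪∅=∅
  n7('b'): parent n0 fail=0; on 'b' 0 → fail=0;  out ∅∪∅=∅
  n13('a'): parent n0 fail=0; on 'a' 0 → fail=0;  out {4}∪∅={4}
  n14('e'): parent n0 fail=0; on 'e' 0 → fail=0;  out ∅∪∅=∅
  n2('cd'): parent n1 fail=0; on 'd' 0 → fail=0;  out {0}∪∅={0}
  n3('ca'): parent n1 fail=0; on 'a' 0 → fail=13;  out ∅∪{4}={4}
  n8('bd'): parent n7 fail=0; on 'd' 0 → fail=0;  out {2}∪∅={2}
  n15('ea'): parent n14 fail=0; on 'a' 0 → fail=13;  out ∅∪{4}={4}
  n4('cab'): parent n3 fail=13; on 'b' 13→0 → fail=7;  out ∅∪∅=∅
  n9('bdc'): parent n8 fail=0; on 'c' 0 → fail=1;  out ∅∪∅=∅
  n16('eab'): parent n15 fail=13; on 'b' 13→0 → fail=7;  out {5}∪∅={5}
  n5('cabc'): parent n4 fail=7; on 'c' 7→0 → fail=1;  out ∅∪∅=∅
  n10('bdce'): parent n9 fail=1; on 'e' 1→0 → fail=14;  out ∅∪∅=∅
  n6('cabca'): parent n5 fail=1; on 'a' 1 → fail=3;  out {1}∪{4}={1,4}
  n11('bdcea'): parent n10 fail=14; on 'a' 14 → fail=15;  out ∅∪{4}={4}
  n12('bdceab'): parent n11 fail=15; on 'b' 15 → fail=16;  out {3}∪{5}={3,5}

Run:
[0] read 'b'  n0⇒n7
[1] read 'e'  n7⇒n14 (fail-walked)
[2] read 'd'  n14⇒n0 (fail-walked)
[3] read 'a'  n0⇒n13  → match P4@[3:3]
[4] read 'b'  n13⇒n7 (fail-walked)
[5] read 'd'  n7⇒n8  → match P2@[4:5]
[6] read 'e'  n8⇒n14 (fail-walked)
[7] read 'b'  n14⇒n7 (fail-walked)
[8] read 'c'  n7⇒n1 (fail-walked)
[9] read 'd'  n1⇒n2  → match P0@[8:9]
[10] read 'a'  n2⇒n13 (fail-walked)  → match P4@[10:10]
[11] read 'b'  n13⇒n7 (fail-walked)
[12] read 'b'  n7⇒n7 (fail-walked)
[13] read 'b'  n7⇒n7 (fail-walked)
[14] read 'e'  n7⇒n14 (fail-walked)
[15] read 'e'  n14⇒n14 (fail-walked)
[16] read 'a'  n14⇒n15  → match P4@[16:16]
[17] read 'b'  n15⇒n16  → match P5@[15:17]
[18] read 'c'  n16⇒n1 (fail-walked)
[19] read 'a'  n1⇒n3  → match P4@[19:19]
[20] read 'b'  n3⇒n4
[21] read 'e'  n4⇒n14 (fail-walked)
[22] read 'e'  n14⇒n14 (fail-walked)
[23] read 'e'  n14⇒n14 (fail-walked)
[24] read 'b'  n14⇒n7 (fail-walked)
[25] read 'd'  n7⇒n8  → match P2@[24:25]
[26] read 'b'  n8⇒n7 (fail-walked)
[27] read 'c'  n7⇒n1 (fail-walked)
[28] read 'd'  n1⇒n2  → match P0@[27:28]
[29] read 'c'  n2⇒n1 (fail-walked)
[30] read 'c'  n1⇒n1 (fail-walked)
[31] read 'c'  n1⇒n1 (fail-walked)
[32] read 'd'  n1⇒n2  → match P0@[31:32]
[33] read 'b'  n2⇒n7 (fail-walked)
[34] read 'd'  n7⇒n8  → match P2@[33:34]
[35] read 'c'  n8⇒n9
[36] read 'e'  n9⇒n10
[37] read 'a'  n10⇒n11  → match P4@[37:37]
[38] read 'b'  n11⇒n12  → match P3@[33:38],P5@[36:38]
[39] read 'a'  n12⇒n13 (fail-walked)  → match P4@[39:39]
[40] read 'a'  n13⇒n13 (fail-walked)  → match P4@[40:40]
[41] read 'a'  n13⇒n13 (fail-walked)  → match P4@[41:41]
[42] read 'e'  n13⇒n14 (fail-walked)
[43] read 'a'  n14⇒n15  → match P4@[43:43]

Matches: [[3,4],[5,2],[9,0],[10,4],[16,4],[17,5],[19,4],[25,2],[28,0],[32,0],[34,2],[37,4],[38,3],[38,5],[39,4],[40,4],[41,4],[43,4]]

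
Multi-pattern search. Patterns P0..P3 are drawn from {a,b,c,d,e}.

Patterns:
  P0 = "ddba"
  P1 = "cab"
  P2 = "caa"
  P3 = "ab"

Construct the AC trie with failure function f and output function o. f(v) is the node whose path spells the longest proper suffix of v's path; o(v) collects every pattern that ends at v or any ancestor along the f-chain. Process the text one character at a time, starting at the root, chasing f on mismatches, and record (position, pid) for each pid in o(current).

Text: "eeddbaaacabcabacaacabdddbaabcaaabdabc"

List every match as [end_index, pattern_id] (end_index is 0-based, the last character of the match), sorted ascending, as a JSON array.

Build automaton:
Trie (insert patterns):
  n0 'ε': a→9 c→5 d→1
  n1 'd': d→2
  n2 'dd': b→3
  n3 'ddb': a→4
  n4 'ddba': ·  ←P0
  n5 'c': a→6
  n6 'ca': a→8 b→7
  n7 'cab': ·  ←P1
  n8 'caa': ·  ←P2
  n9 'a': b→10
  n10 'ab': ·  ←P3

Failure links (BFS by depth):
  n1('d'): parent n0 fail=0; on 'd' 0 → fail=0;  out ∅∪∅=∅
  n5('c'): parent n0 fail=0; on 'c' 0 → fail=0;  out ∅∪∅=∅
  n9('a'): parent n0 fail=0; on 'a' 0 → fail=0;  out ∅∪∅=∅
  n2('dd'): parent n1 fail=0; on 'd' 0 → fail=1;  out ∅∪∅=∅
  n6('ca'): parent n5 fail=0; on 'a' 0 → fail=9;  out ∅∪∅=∅
  n10('ab'): parent n9 fail=0; on 'b' 0 → fail=0;  out {3}∪∅={3}
  n3('ddb'): parent n2 fail=1; on 'b' 1→0 → fail=0;  out ∅∪∅=∅
  n7('cab'): parent n6 fail=9; on 'b' 9 → fail=10;  out {1}∪{3}={1,3}
  n8('caa'): parent n6 fail=9; on 'a' 9→0 → fail=9;  out {2}∪∅={2}
  n4('ddba'): parent n3 fail=0; on 'a' 0 → fail=9;  out {0}∪∅={0}

Run:
i=0 'e': node 0→0
i=1 'e': node 0→0
i=2 'd': node 0→1
i=3 'd': node 1→2
i=4 'b': node 2→3
i=5 'a': node 3→4  ** P0@[2:5]
i=6 'a': node 4→9 (via fail)
i=7 'a': node 9→9 (via fail)
i=8 'c': node 9→5 (via fail)
i=9 'a': node 5→6
i=10 'b': node 6→7  ** P1@[8:10],P3@[9:10]
i=11 'c': node 7→5 (via fail)
i=12 'a': node 5→6
i=13 'b': node 6→7  ** P1@[11:13],P3@[12:13]
i=14 'a': node 7→9 (via fail)
i=15 'c': node 9→5 (via fail)
i=16 'a': node 5→6
i=17 'a': node 6→8  ** P2@[15:17]
i=18 'c': node 8→5 (via fail)
i=19 'a': node 5→6
i=20 'b': node 6→7  ** P1@[18:20],P3@[19:20]
i=21 'd': node 7→1 (via fail)
i=22 'd': node 1→2
i=23 'd': node 2→2 (via fail)
i=24 'b': node 2→3
i=25 'a': node 3→4  ** P0@[22:25]
i=26 'a': node 4→9 (via fail)
i=27 'b': node 9→10  ** P3@[26:27]
i=28 'c': node 10→5 (via fail)
i=29 'a': node 5→6
i=30 'a': node 6→8  ** P2@[28:30]
i=31 'a': node 8→9 (via fail)
i=32 'b': node 9→10  ** P3@[31:32]
i=33 'd': node 10→1 (via fail)
i=34 'a': node 1→9 (via fail)
i=35 'b': node 9→10  ** P3@[34:35]
i=36 'c': node 10→5 (via fail)

Result: [[5,0],[10,1],[10,3],[13,1],[13,3],[17,2],[20,1],[20,3],[25,0],[27,3],[30,2],[32,3],[35,3]]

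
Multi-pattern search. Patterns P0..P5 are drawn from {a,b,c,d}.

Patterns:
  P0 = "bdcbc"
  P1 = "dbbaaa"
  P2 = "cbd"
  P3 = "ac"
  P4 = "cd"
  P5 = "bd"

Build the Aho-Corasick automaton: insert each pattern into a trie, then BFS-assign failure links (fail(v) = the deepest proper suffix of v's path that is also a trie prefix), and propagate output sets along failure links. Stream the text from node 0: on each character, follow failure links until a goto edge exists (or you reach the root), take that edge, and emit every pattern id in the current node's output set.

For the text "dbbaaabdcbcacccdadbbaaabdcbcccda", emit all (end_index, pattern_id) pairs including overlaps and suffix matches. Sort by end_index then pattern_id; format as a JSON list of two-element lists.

Construct AC machine:
Trie nodes:
  0='ε' goto a→15 b→1 c→12 d→6
  1='b' goto d→2
  2='bd' goto c→3  [P5 ends]
  3='bdc' goto b→4
  4='bdcb' goto c→5
  5='bdcbc' goto ·  [P0 ends]
  6='d' goto b→7
  7='db' goto b→8
  8='dbb' goto a→9
  9='dbba' goto a→10
  10='dbbaa' goto a→11
  11='dbbaaa' goto ·  [P1 ends]
  12='c' goto b→13 d→17
  13='cb' goto d→14
  14='cbd' goto ·  [P2 ends]
  15='a' goto c→16
  16='ac' goto ·  [P3 ends]
  17='cd' goto ·  [P4 ends]

BFS fail/out derivation:
  n1('b'): parent n0 fail=0; on 'b' 0 → fail=0;  out ∅∪∅=∅
  n6('d'): parent n0 fail=0; on 'd' 0 → fail=0;  out ∅∪∅=∅
  n12('c'): parent n0 fail=0; on 'c' 0 → fail=0;  out ∅∪∅=∅
  n15('a'): parent n0 fail=0; on 'a' 0 → fail=0;  out ∅∪∅=∅
  n2('bd'): parent n1 fail=0; on 'd' 0 → fail=6;  out {5}∪∅={5}
  n7('db'): parent n6 fail=0; on 'b' 0 → fail=1;  out ∅∪∅=∅
  n13('cb'): parent n12 fail=0; on 'b' 0 → fail=1;  out ∅∪∅=∅
  n16('ac'): parent n15 fail=0; on 'c' 0 → fail=12;  out {3}∪∅={3}
  n17('cd'): parent n12 fail=0; on 'd' 0 → fail=6;  out {4}∪∅={4}
  n3('bdc'): parent n2 fail=6; on 'c' 6→0 → fail=12;  out ∅∪∅=∅
  n8('dbb'): parent n7 fail=1; on 'b' 1→0 → fail=1;  out ∅∪∅=∅
  n14('cbd'): parent n13 fail=1; on 'd' 1 → fail=2;  out {2}∪{5}={2,5}
  n4('bdcb'): parent n3 fail=12; on 'b' 12 → fail=13;  out ∅∪∅=∅
  n9('dbba'): parent n8 fail=1; on 'a' 1→0 → fail=15;  out ∅∪∅=∅
  n5('bdcbc'): parent n4 fail=13; on 'c' 13→1→0 → fail=12;  out {0}∪∅={0}
  n10('dbbaa'): parent n9 fail=15; on 'a' 15→0 → fail=15;  out ∅∪∅=∅
  n11('dbbaaa'): parent n10 fail=15; on 'a' 15→0 → fail=15;  out {1}∪∅={1}

Run:
i=0 'd': node 0→6
i=1 'b': node 6→7
i=2 'b': node 7→8
i=3 'a': node 8→9
i=4 'a': node 9→10
i=5 'a': node 10→11  → match P1@[0:5]
i=6 'b': node 11→1 ·f
i=7 'd': node 1→2  → match P5@[6:7]
i=8 'c': node 2→3
i=9 'b': node 3→4
i=10 'c': node 4→5  → match P0@[6:10]
i=11 'a': node 5→15 ·f
i=12 'c': node 15→16  → match P3@[11:12]
i=13 'c': node 16→12 ·f
i=14 'c': node 12→12 ·f
i=15 'd': node 12→17  → match P4@[14:15]
i=16 'a': node 17→15 ·f
i=17 'd': node 15→6 ·f
i=18 'b': node 6→7
i=19 'b': node 7→8
i=20 'a': node 8→9
i=21 'a': node 9→10
i=22 'a': node 10→11  → match P1@[17:22]
i=23 'b': node 11→1 ·f
i=24 'd': node 1→2  → match P5@[23:24]
i=25 'c': node 2→3
i=26 'b': node 3→4
i=27 'c': node 4→5  → match P0@[23:27]
i=28 'c': node 5→12 ·f
i=29 'c': node 12→12 ·f
i=30 'd': node 12→17  → match P4@[29:30]
i=31 'a': node 17→15 ·f

Result: [[5,1],[7,5],[10,0],[12,3],[15,4],[22,1],[24,5],[27,0],[30,4]]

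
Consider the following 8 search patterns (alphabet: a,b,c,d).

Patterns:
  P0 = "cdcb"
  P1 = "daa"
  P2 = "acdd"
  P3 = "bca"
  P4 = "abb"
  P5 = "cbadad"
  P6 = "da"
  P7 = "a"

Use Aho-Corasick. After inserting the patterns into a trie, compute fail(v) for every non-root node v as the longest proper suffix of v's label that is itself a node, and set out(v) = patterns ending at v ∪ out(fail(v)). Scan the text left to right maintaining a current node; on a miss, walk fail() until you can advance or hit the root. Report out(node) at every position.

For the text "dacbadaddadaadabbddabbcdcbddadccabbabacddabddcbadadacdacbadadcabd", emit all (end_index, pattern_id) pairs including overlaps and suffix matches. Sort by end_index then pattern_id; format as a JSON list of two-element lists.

Build:
Trie (insert patterns):
  n0 'ε': a→8 b→12 c→1 d→5
  n1 'c': b→17 d→2
  n2 'cd': c→3
  n3 'cdc': b→4
  n4 'cdcb': ·  ←P0
  n5 'd': a→6
  n6 'da': a→7  ←P6
  n7 'daa': ·  ←P1
  n8 'a': b→15 c→9  ←P7
  n9 'ac': d→10
  n10 'acd': d→11
  n11 'acdd': ·  ←P2
  n12 'b': c→13
  n13 'bc': a→14
  n14 'bca': ·  ←P3
  n15 'ab': b→16
  n16 'abb': ·  ←P4
  n17 'cb': a→18
  n18 'cba': d→19
  n19 'cbad': a→20
  n20 'cbada': d→21
  n21 'cbadad': ·  ←P5

BFS fail/out derivation:
  fail(1) 'c': from fail(0)=0 chase 'c': 0 ⇒ 0;  out=∅∪out(0)=∅
  fail(5) 'd': from fail(0)=0 chase 'd': 0 ⇒ 0;  out=∅∪out(0)=∅
  fail(8) 'a': from fail(0)=0 chase 'a': 0 ⇒ 0;  out={7}∪out(0)={7}
  fail(12) 'b': from fail(0)=0 chase 'b': 0 ⇒ 0;  out=∅∪out(0)=∅
  fail(2) 'cd': from fail(1)=0 chase 'd': 0 ⇒ 5;  out=∅∪out(5)=∅
  fail(6) 'da': from fail(5)=0 chase 'a': 0 ⇒ 8;  out={6}∪out(8)={6,7}
  fail(9) 'ac': from fail(8)=0 chase 'c': 0 ⇒ 1;  out=∅∪out(1)=∅
  fail(13) 'bc': from fail(12)=0 chase 'c': 0 ⇒ 1;  out=∅∪out(1)=∅
  fail(15) 'ab': from fail(8)=0 chase 'b': 0 ⇒ 12;  out=∅∪out(12)=∅
  fail(17) 'cb': from fail(1)=0 chase 'b': 0 ⇒ 12;  out=∅∪out(12)=∅
  fail(3) 'cdc': from fail(2)=5 chase 'c': 5→0 ⇒ 1;  out=∅∪out(1)=∅
  fail(7) 'daa': from fail(6)=8 chase 'a': 8→0 ⇒ 8;  out={1}∪out(8)={1,7}
  fail(10) 'acd': from fail(9)=1 chase 'd': 1 ⇒ 2;  out=∅∪out(2)=∅
  fail(14) 'bca': from fail(13)=1 chase 'a': 1→0 ⇒ 8;  out={3}∪out(8)={3,7}
  fail(16) 'abb': from fail(15)=12 chase 'b': 12→0 ⇒ 12;  out={4}∪out(12)={4}
  fail(18) 'cba': from fail(17)=12 chase 'a': 12→0 ⇒ 8;  out=∅∪out(8)={7}
  fail(4) 'cdcb': from fail(3)=1 chase 'b': 1 ⇒ 17;  out={0}∪out(17)={0}
  fail(11) 'acdd': from fail(10)=2 chase 'd': 2→5→0 ⇒ 5;  out={2}∪out(5)={2}
  fail(19) 'cbad': from fail(18)=8 chase 'd': 8→0 ⇒ 5;  out=∅∪out(5)=∅
  fail(20) 'cbada': from fail(19)=5 chase 'a': 5 ⇒ 6;  out=∅∪out(6)={6,7}
  fail(21) 'cbadad': from fail(20)=6 chase 'd': 6→8→0 ⇒ 5;  out={5}∪out(5)={5}

Scan:
[0] read 'd'  n0⇒n5
[1] read 'a'  n5⇒n6  emit P6@[0:1],P7@[1:1]
[2] read 'c'  n6⇒n9 ·f
[3] read 'b'  n9⇒n17 ·f
[4] read 'a'  n17⇒n18  emit P7@[4:4]
[5] read 'd'  n18⇒n19
[6] read 'a'  n19⇒n20  emit P6@[5:6],P7@[6:6]
[7] read 'd'  n20⇒n21  emit P5@[2:7]
[8] read 'd'  n21⇒n5 ·f
[9] read 'a'  n5⇒n6  emit P6@[8:9],P7@[9:9]
[10] read 'd'  n6⇒n5 ·f
[11] read 'a'  n5⇒n6  emit P6@[10:11],P7@[11:11]
[12] read 'a'  n6⇒n7  emit P1@[10:12],P7@[12:12]
[13] read 'd'  n7⇒n5 ·f
[14] read 'a'  n5⇒n6  emit P6@[13:14],P7@[14:14]
[15] read 'b'  n6⇒n15 ·f
[16] read 'b'  n15⇒n16  emit P4@[14:16]
[17] read 'd'  n16⇒n5 ·f
[18] read 'd'  n5⇒n5 ·f
[19] read 'a'  n5⇒n6  emit P6@[18:19],P7@[19:19]
[20] read 'b'  n6⇒n15 ·f
[21] read 'b'  n15⇒n16  emit P4@[19:21]
[22] read 'c'  n16⇒n13 ·f
[23] read 'd'  n13⇒n2 ·f
[24] read 'c'  n2⇒n3
[25] read 'b'  n3⇒n4  emit P0@[22:25]
[26] read 'd'  n4⇒n5 ·f
[27] read 'd'  n5⇒n5 ·f
[28] read 'a'  n5⇒n6  emit P6@[27:28],P7@[28:28]
[29] read 'd'  n6⇒n5 ·f
[30] read 'c'  n5⇒n1 ·f
[31] read 'c'  n1⇒n1 ·f
[32] read 'a'  n1⇒n8 ·f  emit P7@[32:32]
[33] read 'b'  n8⇒n15
[34] read 'b'  n15⇒n16  emit P4@[32:34]
[35] read 'a'  n16⇒n8 ·f  emit P7@[35:35]
[36] read 'b'  n8⇒n15
[37] read 'a'  n15⇒n8 ·f  emit P7@[37:37]
[38] read 'c'  n8⇒n9
[39] read 'd'  n9⇒n10
[40] read 'd'  n10⇒n11  emit P2@[37:40]
[41] read 'a'  n11⇒n6 ·f  emit P6@[40:41],P7@[41:41]
[42] read 'b'  n6⇒n15 ·f
[43] read 'd'  n15⇒n5 ·f
[44] read 'd'  n5⇒n5 ·f
[45] read 'c'  n5⇒n1 ·f
[46] read 'b'  n1⇒n17
[47] read 'a'  n17⇒n18  emit P7@[47:47]
[48] read 'd'  n18⇒n19
[49] read 'a'  n19⇒n20  emit P6@[48:49],P7@[49:49]
[50] read 'd'  n20⇒n21  emit P5@[45:50]
[51] read 'a'  n21⇒n6 ·f  emit P6@[50:51],P7@[51:51]
[52] read 'c'  n6⇒n9 ·f
[53] read 'd'  n9⇒n10
[54] read 'a'  n10⇒n6 ·f  emit P6@[53:54],P7@[54:54]
[55] read 'c'  n6⇒n9 ·f
[56] read 'b'  n9⇒n17 ·f
[57] read 'a'  n17⇒n18  emit P7@[57:57]
[58] read 'd'  n18⇒n19
[59] read 'a'  n19⇒n20  emit P6@[58:59],P7@[59:59]
[60] read 'd'  n20⇒n21  emit P5@[55:60]
[61] read 'c'  n21⇒n1 ·f
[62] read 'a'  n1⇒n8 ·f  emit P7@[62:62]
[63] read 'b'  n8⇒n15
[64] read 'd'  n15⇒n5 ·f

Result: [[1,6],[1,7],[4,7],[6,6],[6,7],[7,5],[9,6],[9,7],[11,6],[11,7],[12,1],[12,7],[14,6],[14,7],[16,4],[19,6],[19,7],[21,4],[25,0],[28,6],[28,7],[32,7],[34,4],[35,7],[37,7],[40,2],[41,6],[41,7],[47,7],[49,6],[49,7],[50,5],[51,6],[51,7],[54,6],[54,7],[57,7],[59,6],[59,7],[60,5],[62,7]]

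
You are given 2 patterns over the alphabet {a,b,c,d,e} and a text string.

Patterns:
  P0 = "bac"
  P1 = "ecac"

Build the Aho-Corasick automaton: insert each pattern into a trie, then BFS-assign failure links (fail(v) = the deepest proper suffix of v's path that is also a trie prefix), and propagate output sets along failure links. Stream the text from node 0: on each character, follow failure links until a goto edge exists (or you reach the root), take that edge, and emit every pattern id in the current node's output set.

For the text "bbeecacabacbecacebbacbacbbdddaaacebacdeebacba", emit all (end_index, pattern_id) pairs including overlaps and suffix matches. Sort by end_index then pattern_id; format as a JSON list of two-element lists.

Construct AC machine:
Trie nodes:
  0='ε' goto b→1 e→4
  1='b' goto a→2
  2='ba' goto c→3
  3='bac' goto ·  ←P0
  4='e' goto c→5
  5='ec' goto a→6
  6='eca' goto c→7
  7='ecac' goto ·  ←P1

BFS fail/out derivation:
  fail(1) 'b': from fail(0)=0 chase 'b': 0 ⇒ 0;  out=∅∪out(0)=∅
  fail(4) 'e': from fail(0)=0 chase 'e': 0 ⇒ 0;  out=∅∪out(0)=∅
  fail(2) 'ba': from fail(1)=0 chase 'a': 0 ⇒ 0;  out=∅∪out(0)=∅
  fail(5) 'ec': from fail(4)=0 chase 'c': 0 ⇒ 0;  out=∅∪out(0)=∅
  fail(3) 'bac': from fail(2)=0 chase 'c': 0 ⇒ 0;  out={0}∪out(0)={0}
  fail(6) 'eca': from fail(5)=0 chase 'a': 0 ⇒ 0;  out=∅∪out(0)=∅
  fail(7) 'ecac': from fail(6)=0 chase 'c': 0 ⇒ 0;  out={1}∪out(0)={1}

Run:
pos 0 'b': at 1
pos 1 'b': at 1 (fail-walked)
pos 2 'e': at 4 (fail-walked)
pos 3 'e': at 4 (fail-walked)
pos 4 'c': at 5
pos 5 'a': at 6
pos 6 'c': at 7  → match P1@[3:6]
pos 7 'a': at 0 (fail-walked)
pos 8 'b': at 1
pos 9 'a': at 2
pos 10 'c': at 3  → match P0@[8:10]
pos 11 'b': at 1 (fail-walked)
pos 12 'e': at 4 (fail-walked)
pos 13 'c': at 5
pos 14 'a': at 6
pos 15 'c': at 7  → match P1@[12:15]
pos 16 'e': at 4 (fail-walked)
pos 17 'b': at 1 (fail-walked)
pos 18 'b': at 1 (fail-walked)
pos 19 'a': at 2
pos 20 'c': at 3  → match P0@[18:20]
pos 21 'b': at 1 (fail-walked)
pos 22 'a': at 2
pos 23 'c': at 3  → match P0@[21:23]
pos 24 'b': at 1 (fail-walked)
pos 25 'b': at 1 (fail-walked)
pos 26 'd': at 0 (fail-walked)
pos 27 'd': at 0
pos 28 'd': at 0
pos 29 'a': at 0
pos 30 'a': at 0
pos 31 'a': at 0
pos 32 'c': at 0
pos 33 'e': at 4
pos 34 'b': at 1 (fail-walked)
pos 35 'a': at 2
pos 36 'c': at 3  → match P0@[34:36]
pos 37 'd': at 0 (fail-walked)
pos 38 'e': at 4
pos 39 'e': at 4 (fail-walked)
pos 40 'b': at 1 (fail-walked)
pos 41 'a': at 2
pos 42 'c': at 3  → match P0@[40:42]
pos 43 'b': at 1 (fail-walked)
pos 44 'a': at 2

All matches (sorted): [[6,1],[10,0],[15,1],[20,0],[23,0],[36,0],[42,0]]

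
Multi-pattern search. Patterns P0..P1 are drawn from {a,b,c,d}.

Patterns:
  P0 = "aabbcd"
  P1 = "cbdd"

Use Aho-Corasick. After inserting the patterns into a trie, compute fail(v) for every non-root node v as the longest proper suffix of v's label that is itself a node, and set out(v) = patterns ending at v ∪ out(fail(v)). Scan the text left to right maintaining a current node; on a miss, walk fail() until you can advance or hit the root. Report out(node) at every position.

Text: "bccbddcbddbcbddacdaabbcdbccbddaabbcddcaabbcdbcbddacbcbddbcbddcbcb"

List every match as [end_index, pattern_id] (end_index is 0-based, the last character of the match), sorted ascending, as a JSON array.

Construct AC machine:
Trie (insert patterns):
  0='ε' goto a→1 c→7
  1='a' goto a→2
  2='aa' goto b→3
  3='aab' goto b→4
  4='aabb' goto c→5
  5='aabbc' goto d→6
  6='aabbcd' goto ·  ←P0
  7='c' goto b→8
  8='cb' goto d→9
  9='cbd' goto d→10
  10='cbdd' goto ·  ←P1

BFS fail/out derivation:
  n1('a'): parent n0 fail=0; on 'a' 0 → fail=0;  out ∅∪∅=∅
  n7('c'): parent n0 fail=0; on 'c' 0 → fail=0;  out ∅∪∅=∅
  n2('aa'): parent n1 fail=0; on 'a' 0 → fail=1;  out ∅∪∅=∅
  n8('cb'): parent n7 fail=0; on 'b' 0 → fail=0;  out ∅∪∅=∅
  n3('aab'): parent n2 fail=1; on 'b' 1→0 → fail=0;  out ∅∪∅=∅
  n9('cbd'): parent n8 fail=0; on 'd' 0 → fail=0;  out ∅∪∅=∅
  n4('aabb'): parent n3 fail=0; on 'b' 0 → fail=0;  out ∅∪∅=∅
  n10('cbdd'): parent n9 fail=0; on 'd' 0 → fail=0;  out {1}∪∅={1}
  n5('aabbc'): parent n4 fail=0; on 'c' 0 → fail=7;  out ∅∪∅=∅
  n6('aabbcd'): parent n5 fail=7; on 'd' 7→0 → fail=0;  out {0}∪∅={0}

Run:
[0] read 'b'  n0⇒n0
[1] read 'c'  n0⇒n7
[2] read 'c'  n7⇒n7 (via fail)
[3] read 'b'  n7⇒n8
[4] read 'd'  n8⇒n9
[5] read 'd'  n9⇒n10  → match P1@[2:5]
[6] read 'c'  n10⇒n7 (via fail)
[7] read 'b'  n7⇒n8
[8] read 'd'  n8⇒n9
[9] read 'd'  n9⇒n10  → match P1@[6:9]
[10] read 'b'  n10⇒n0 (via fail)
[11] read 'c'  n0⇒n7
[12] read 'b'  n7⇒n8
[13] read 'd'  n8⇒n9
[14] read 'd'  n9⇒n10  → match P1@[11:14]
[15] read 'a'  n10⇒n1 (via fail)
[16] read 'c'  n1⇒n7 (via fail)
[17] read 'd'  n7⇒n0 (via fail)
[18] read 'a'  n0⇒n1
[19] read 'a'  n1⇒n2
[20] read 'b'  n2⇒n3
[21] read 'b'  n3⇒n4
[22] read 'c'  n4⇒n5
[23] read 'd'  n5⇒n6  → match P0@[18:23]
[24] read 'b'  n6⇒n0 (via fail)
[25] read 'c'  n0⇒n7
[26] read 'c'  n7⇒n7 (via fail)
[27] read 'b'  n7⇒n8
[28] read 'd'  n8⇒n9
[29] read 'd'  n9⇒n10  → match P1@[26:29]
[30] read 'a'  n10⇒n1 (via fail)
[31] read 'a'  n1⇒n2
[32] read 'b'  n2⇒n3
[33] read 'b'  n3⇒n4
[34] read 'c'  n4⇒n5
[35] read 'd'  n5⇒n6  → match P0@[30:35]
[36] read 'd'  n6⇒n0 (via fail)
[37] read 'c'  n0⇒n7
[38] read 'a'  n7⇒n1 (via fail)
[39] read 'a'  n1⇒n2
[40] read 'b'  n2⇒n3
[41] read 'b'  n3⇒n4
[42] read 'c'  n4⇒n5
[43] read 'd'  n5⇒n6  → match P0@[38:43]
[44] read 'b'  n6⇒n0 (via fail)
[45] read 'c'  n0⇒n7
[46] read 'b'  n7⇒n8
[47] read 'd'  n8⇒n9
[48] read 'd'  n9⇒n10  → match P1@[45:48]
[49] read 'a'  n10⇒n1 (via fail)
[50] read 'c'  n1⇒n7 (via fail)
[51] read 'b'  n7⇒n8
[52] read 'c'  n8⇒n7 (via fail)
[53] read 'b'  n7⇒n8
[54] read 'd'  n8⇒n9
[55] read 'd'  n9⇒n10  → match P1@[52:55]
[56] read 'b'  n10⇒n0 (via fail)
[57] read 'c'  n0⇒n7
[58] read 'b'  n7⇒n8
[59] read 'd'  n8⇒n9
[60] read 'd'  n9⇒n10  → match P1@[57:60]
[61] read 'c'  n10⇒n7 (via fail)
[62] read 'b'  n7⇒n8
[63] read 'c'  n8⇒n7 (via fail)
[64] read 'b'  n7⇒n8

Result: [[5,1],[9,1],[14,1],[23,0],[29,1],[35,0],[43,0],[48,1],[55,1],[60,1]]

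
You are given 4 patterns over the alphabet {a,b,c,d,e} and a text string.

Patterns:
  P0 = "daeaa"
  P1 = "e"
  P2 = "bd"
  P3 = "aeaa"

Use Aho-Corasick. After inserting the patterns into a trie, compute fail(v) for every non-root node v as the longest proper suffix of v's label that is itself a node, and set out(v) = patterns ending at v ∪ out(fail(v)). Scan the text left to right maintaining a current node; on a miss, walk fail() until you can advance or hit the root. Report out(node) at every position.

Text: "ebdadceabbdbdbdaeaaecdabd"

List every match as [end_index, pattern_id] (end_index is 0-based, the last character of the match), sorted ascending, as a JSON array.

Build automaton:
Trie (insert patterns):
  n0 'ε': a→9 b→7 d→1 e→6
  n1 'd': a→2
  n2 'da': e→3
  n3 'dae': a→4
  n4 'daea': a→5
  n5 'daeaa': ·  ←P0
  n6 'e': ·  ←P1
  n7 'b': d→8
  n8 'bd': ·  ←P2
  n9 'a': e→10
  n10 'ae': a→11
  n11 'aea': a→12
  n12 'aeaa': ·  ←P3

Failure links (BFS by depth):
  fail(1) 'd': from fail(0)=0 chase 'd': 0 ⇒ 0;  out=∅∪out(0)=∅
  fail(6) 'e': from fail(0)=0 chase 'e': 0 ⇒ 0;  out={1}∪out(0)={1}
  fail(7) 'b': from fail(0)=0 chase 'b': 0 ⇒ 0;  out=∅∪out(0)=∅
  fail(9) 'a': from fail(0)=0 chase 'a': 0 ⇒ 0;  out=∅∪out(0)=∅
  fail(2) 'da': from fail(1)=0 chase 'a': 0 ⇒ 9;  out=∅∪out(9)=∅
  fail(8) 'bd': from fail(7)=0 chase 'd': 0 ⇒ 1;  out={2}∪out(1)={2}
  fail(10) 'ae': from fail(9)=0 chase 'e': 0 ⇒ 6;  out=∅∪out(6)={1}
  fail(3) 'dae': from fail(2)=9 chase 'e': 9 ⇒ 10;  out=∅∪out(10)={1}
  fail(11) 'aea': from fail(10)=6 chase 'a': 6→0 ⇒ 9;  out=∅∪out(9)=∅
  fail(4) 'daea': from fail(3)=10 chase 'a': 10 ⇒ 11;  out=∅∪out(11)=∅
  fail(12) 'aeaa': from fail(11)=9 chase 'a': 9→0 ⇒ 9;  out={3}∪out(9)={3}
  fail(5) 'daeaa': from fail(4)=11 chase 'a': 11 ⇒ 12;  out={0}∪out(12)={0,3}

Run:
i=0 'e': node 0→6  → match P1@[0:0]
i=1 'b': node 6→7 (fail-walked)
i=2 'd': node 7→8  → match P2@[1:2]
i=3 'a': node 8→2 (fail-walked)
i=4 'd': node 2→1 (fail-walked)
i=5 'c': node 1→0 (fail-walked)
i=6 'e': node 0→6  → match P1@[6:6]
i=7 'a': node 6→9 (fail-walked)
i=8 'b': node 9→7 (fail-walked)
i=9 'b': node 7→7 (fail-walked)
i=10 'd': node 7→8  → match P2@[9:10]
i=11 'b': node 8→7 (fail-walked)
i=12 'd': node 7→8  → match P2@[11:12]
i=13 'b': node 8→7 (fail-walked)
i=14 'd': node 7→8  → match P2@[13:14]
i=15 'a': node 8→2 (fail-walked)
i=16 'e': node 2→3  → match P1@[16:16]
i=17 'a': node 3→4
i=18 'a': node 4→5  → match P0@[14:18],P3@[15:18]
i=19 'e': node 5→10 (fail-walked)  → match P1@[19:19]
i=20 'c': node 10→0 (fail-walked)
i=21 'd': node 0→1
i=22 'a': node 1→2
i=23 'b': node 2→7 (fail-walked)
i=24 'd': node 7→8  → match P2@[23:24]

All matches (sorted): [[0,1],[2,2],[6,1],[10,2],[12,2],[14,2],[16,1],[18,0],[18,3],[19,1],[24,2]]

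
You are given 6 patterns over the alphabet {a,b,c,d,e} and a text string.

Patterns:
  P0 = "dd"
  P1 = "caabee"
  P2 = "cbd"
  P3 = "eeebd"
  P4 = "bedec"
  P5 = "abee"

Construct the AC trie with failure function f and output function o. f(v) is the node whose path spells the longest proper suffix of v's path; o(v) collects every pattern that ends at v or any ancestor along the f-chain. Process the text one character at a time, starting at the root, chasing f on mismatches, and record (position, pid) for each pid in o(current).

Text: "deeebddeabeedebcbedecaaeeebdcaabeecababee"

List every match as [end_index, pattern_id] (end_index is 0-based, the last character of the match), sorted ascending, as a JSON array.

Construct AC machine:
Trie nodes:
  n0 'ε': a→21 b→16 c→3 d→1 e→11
  n1 'd': d→2
  n2 'dd': ·  [P0 ends]
  n3 'c': a→4 b→9
  n4 'ca': a→5
  n5 'caa': b→6
  n6 'caab': e→7
  n7 'caabe': e→8
  n8 'caabee': ·  [P1 ends]
  n9 'cb': d→10
  n10 'cbd': ·  [P2 ends]
  n11 'e': e→12
  n12 'ee': e→13
  n13 'eee': b→14
  n14 'eeeb': d→15
  n15 'eeebd': ·  [P3 ends]
  n16 'b': e→17
  n17 'be': d→18
  n18 'bed': e→19
  n19 'bede': c→20
  n20 'bedec': ·  [P4 ends]
  n21 'a': b→22
  n22 'ab': e→23
  n23 'abe': e→24
  n24 'abee': ·  [P5 ends]

Failure links (BFS by depth):
  fail(1) 'd': from fail(0)=0 chase 'd': 0 ⇒ 0;  out=∅∪out(0)=∅
  fail(3) 'c': from fail(0)=0 chase 'c': 0 ⇒ 0;  out=∅∪out(0)=∅
  fail(11) 'e': from fail(0)=0 chase 'e': 0 ⇒ 0;  out=∅∪out(0)=∅
  fail(16) 'b': from fail(0)=0 chase 'b': 0 ⇒ 0;  out=∅∪out(0)=∅
  fail(21) 'a': from fail(0)=0 chase 'a': 0 ⇒ 0;  out=∅∪out(0)=∅
  fail(2) 'dd': from fail(1)=0 chase 'd': 0 ⇒ 1;  out={0}∪out(1)={0}
  fail(4) 'ca': from fail(3)=0 chase 'a': 0 ⇒ 21;  out=∅∪out(21)=∅
  fail(9) 'cb': from fail(3)=0 chase 'b': 0 ⇒ 16;  out=∅∪out(16)=∅
  fail(12) 'ee': from fail(11)=0 chase 'e': 0 ⇒ 11;  out=∅∪out(11)=∅
  fail(17) 'be': from fail(16)=0 chase 'e': 0 ⇒ 11;  out=∅∪out(11)=∅
  fail(22) 'ab': from fail(21)=0 chase 'b': 0 ⇒ 16;  out=∅∪out(16)=∅
  fail(5) 'caa': from fail(4)=21 chase 'a': 21→0 ⇒ 21;  out=∅∪out(21)=∅
  fail(10) 'cbd': from fail(9)=16 chase 'd': 16→0 ⇒ 1;  out={2}∪out(1)={2}
  fail(13) 'eee': from fail(12)=11 chase 'e': 11 ⇒ 12;  out=∅∪out(12)=∅
  fail(18) 'bed': from fail(17)=11 chase 'd': 11→0 ⇒ 1;  out=∅∪out(1)=∅
  fail(23) 'abe': from fail(22)=16 chase 'e': 16 ⇒ 17;  out=∅∪out(17)=∅
  fail(6) 'caab': from fail(5)=21 chase 'b': 21 ⇒ 22;  out=∅∪out(22)=∅
  fail(14) 'eeeb': from fail(13)=12 chase 'b': 12→11→0 ⇒ 16;  out=∅∪out(16)=∅
  fail(19) 'bede': from fail(18)=1 chase 'e': 1→0 ⇒ 11;  out=∅∪out(11)=∅
  fail(24) 'abee': from fail(23)=17 chase 'e': 17→11 ⇒ 12;  out={5}∪out(12)={5}
  fail(7) 'caabe': from fail(6)=22 chase 'e': 22 ⇒ 23;  out=∅∪out(23)=∅
  fail(15) 'eeebd': from fail(14)=16 chase 'd': 16→0 ⇒ 1;  out={3}∪out(1)={3}
  fail(20) 'bedec': from fail(19)=11 chase 'c': 11→0 ⇒ 3;  out={4}∪out(3)={4}
  fail(8) 'caabee': from fail(7)=23 chase 'e': 23 ⇒ 24;  out={1}∪out(24)={1,5}

Scan:
[0] read 'd'  n0⇒n1
[1] read 'e'  n1⇒n11 (fail-walked)
[2] read 'e'  n11⇒n12
[3] read 'e'  n12⇒n13
[4] read 'b'  n13⇒n14
[5] read 'd'  n14⇒n15  emit P3@[1:5]
[6] read 'd'  n15⇒n2 (fail-walked)  emit P0@[5:6]
[7] read 'e'  n2⇒n11 (fail-walked)
[8] read 'a'  n11⇒n21 (fail-walked)
[9] read 'b'  n21⇒n22
[10] read 'e'  n22⇒n23
[11] read 'e'  n23⇒n24  emit P5@[8:11]
[12] read 'd'  n24⇒n1 (fail-walked)
[13] read 'e'  n1⇒n11 (fail-walked)
[14] read 'b'  n11⇒n16 (fail-walked)
[15] read 'c'  n16⇒n3 (fail-walked)
[16] read 'b'  n3⇒n9
[17] read 'e'  n9⇒n17 (fail-walked)
[18] read 'd'  n17⇒n18
[19] read 'e'  n18⇒n19
[20] read 'c'  n19⇒n20  emit P4@[16:20]
[21] read 'a'  n20⇒n4 (fail-walked)
[22] read 'a'  n4⇒n5
[23] read 'e'  n5⇒n11 (fail-walked)
[24] read 'e'  n11⇒n12
[25] read 'e'  n12⇒n13
[26] read 'b'  n13⇒n14
[27] read 'd'  n14⇒n15  emit P3@[23:27]
[28] read 'c'  n15⇒n3 (fail-walked)
[29] read 'a'  n3⇒n4
[30] read 'a'  n4⇒n5
[31] read 'b'  n5⇒n6
[32] read 'e'  n6⇒n7
[33] read 'e'  n7⇒n8  emit P1@[28:33],P5@[30:33]
[34] read 'c'  n8⇒n3 (fail-walked)
[35] read 'a'  n3⇒n4
[36] read 'b'  n4⇒n22 (fail-walked)
[37] read 'a'  n22⇒n21 (fail-walked)
[38] read 'b'  n21⇒n22
[39] read 'e'  n22⇒n23
[40] read 'e'  n23⇒n24  emit P5@[37:40]

Result: [[5,3],[6,0],[11,5],[20,4],[27,3],[33,1],[33,5],[40,5]]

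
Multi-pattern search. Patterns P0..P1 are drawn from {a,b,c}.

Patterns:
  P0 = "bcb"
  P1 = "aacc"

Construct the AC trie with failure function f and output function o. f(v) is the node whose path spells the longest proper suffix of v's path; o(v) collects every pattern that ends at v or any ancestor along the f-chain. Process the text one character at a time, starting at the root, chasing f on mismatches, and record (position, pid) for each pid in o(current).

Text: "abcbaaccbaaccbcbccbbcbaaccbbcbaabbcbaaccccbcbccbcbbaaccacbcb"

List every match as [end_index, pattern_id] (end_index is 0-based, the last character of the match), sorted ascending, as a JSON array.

Build automaton:
Trie nodes:
  n0 'ε': a→4 b→1
  n1 'b': c→2
  n2 'bc': b→3
  n3 'bcb': ·  ←P0
  n4 'a': a→5
  n5 'aa': c→6
  n6 'aac': c→7
  n7 'aacc': ·  ←P1

BFS fail/out derivation:
  fail(1) 'b': from fail(0)=0 chase 'b': 0 ⇒ 0;  out=∅∪out(0)=∅
  fail(4) 'a': from fail(0)=0 chase 'a': 0 ⇒ 0;  out=∅∪out(0)=∅
  fail(2) 'bc': from fail(1)=0 chase 'c': 0 ⇒ 0;  out=∅∪out(0)=∅
  fail(5) 'aa': from fail(4)=0 chase 'a': 0 ⇒ 4;  out=∅∪out(4)=∅
  fail(3) 'bcb': from fail(2)=0 chase 'b': 0 ⇒ 1;  out={0}∪out(1)={0}
  fail(6) 'aac': from fail(5)=4 chase 'c': 4→0 ⇒ 0;  out=∅∪out(0)=∅
  fail(7) 'aacc': from fail(6)=0 chase 'c': 0 ⇒ 0;  out={1}∪out(0)={1}

Scan:
pos 0 'a': at 4
pos 1 'b': at 1 (fail-walked)
pos 2 'c': at 2
pos 3 'b': at 3  → match P0@[1:3]
pos 4 'a': at 4 (fail-walked)
pos 5 'a': at 5
pos 6 'c': at 6
pos 7 'c': at 7  → match P1@[4:7]
pos 8 'b': at 1 (fail-walked)
pos 9 'a': at 4 (fail-walked)
pos 10 'a': at 5
pos 11 'c': at 6
pos 12 'c': at 7  → match P1@[9:12]
pos 13 'b': at 1 (fail-walked)
pos 14 'c': at 2
pos 15 'b': at 3  → match P0@[13:15]
pos 16 'c': at 2 (fail-walked)
pos 17 'c': at 0 (fail-walked)
pos 18 'b': at 1
pos 19 'b': at 1 (fail-walked)
pos 20 'c': at 2
pos 21 'b': at 3  → match P0@[19:21]
pos 22 'a': at 4 (fail-walked)
pos 23 'a': at 5
pos 24 'c': at 6
pos 25 'c': at 7  → match P1@[22:25]
pos 26 'b': at 1 (fail-walked)
pos 27 'b': at 1 (fail-walked)
pos 28 'c': at 2
pos 29 'b': at 3  → match P0@[27:29]
pos 30 'a': at 4 (fail-walked)
pos 31 'a': at 5
pos 32 'b': at 1 (fail-walked)
pos 33 'b': at 1 (fail-walked)
pos 34 'c': at 2
pos 35 'b': at 3  → match P0@[33:35]
pos 36 'a': at 4 (fail-walked)
pos 37 'a': at 5
pos 38 'c': at 6
pos 39 'c': at 7  → match P1@[36:39]
pos 40 'c': at 0 (fail-walked)
pos 41 'c': at 0
pos 42 'b': at 1
pos 43 'c': at 2
pos 44 'b': at 3  → match P0@[42:44]
pos 45 'c': at 2 (fail-walked)
pos 46 'c': at 0 (fail-walked)
pos 47 'b': at 1
pos 48 'c': at 2
pos 49 'b': at 3  → match P0@[47:49]
pos 50 'b': at 1 (fail-walked)
pos 51 'a': at 4 (fail-walked)
pos 52 'a': at 5
pos 53 'c': at 6
pos 54 'c': at 7  → match P1@[51:54]
pos 55 'a': at 4 (fail-walked)
pos 56 'c': at 0 (fail-walked)
pos 57 'b': at 1
pos 58 'c': at 2
pos 59 'b': at 3  → match P0@[57:59]

Result: [[3,0],[7,1],[12,1],[15,0],[21,0],[25,1],[29,0],[35,0],[39,1],[44,0],[49,0],[54,1],[59,0]]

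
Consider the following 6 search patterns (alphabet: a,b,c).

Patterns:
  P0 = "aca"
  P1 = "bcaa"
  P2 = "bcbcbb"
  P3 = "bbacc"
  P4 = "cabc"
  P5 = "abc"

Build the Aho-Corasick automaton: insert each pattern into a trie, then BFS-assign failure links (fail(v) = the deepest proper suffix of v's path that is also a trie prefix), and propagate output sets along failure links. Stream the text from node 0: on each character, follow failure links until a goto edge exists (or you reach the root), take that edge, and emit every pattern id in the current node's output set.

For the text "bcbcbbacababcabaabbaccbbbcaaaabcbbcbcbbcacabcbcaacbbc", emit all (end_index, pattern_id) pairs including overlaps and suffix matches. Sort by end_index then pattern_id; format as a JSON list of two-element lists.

Build:
Trie (insert patterns):
  n0 'ε': a→1 b→4 c→16
  n1 'a': b→20 c→2
  n2 'ac': a→3
  n3 'aca': ·  ←P0
  n4 'b': b→12 c→5
  n5 'bc': a→6 b→8
  n6 'bca': a→7
  n7 'bcaa': ·  ←P1
  n8 'bcb': c→9
  n9 'bcbc': b→10
  n10 'bcbcb': b→11
  n11 'bcbcbb': ·  ←P2
  n12 'bb': a→13
  n13 'bba': c→14
  n14 'bbac': c→15
  n15 'bbacc': ·  ←P3
  n16 'c': a→17
  n17 'ca': b→18
  n18 'cab': c→19
  n19 'cabc': ·  ←P4
  n20 'ab': c→21
  n21 'abc': ·  ←P5

Failure links (BFS by depth):
  fail(1) 'a': from fail(0)=0 chase 'a': 0 ⇒ 0;  out=∅∪out(0)=∅
  fail(4) 'b': from fail(0)=0 chase 'b': 0 ⇒ 0;  out=∅∪out(0)=∅
  fail(16) 'c': from fail(0)=0 chase 'c': 0 ⇒ 0;  out=∅∪out(0)=∅
  fail(2) 'ac': from fail(1)=0 chase 'c': 0 ⇒ 16;  out=∅∪out(16)=∅
  fail(5) 'bc': from fail(4)=0 chase 'c': 0 ⇒ 16;  out=∅∪out(16)=∅
  fail(12) 'bb': from fail(4)=0 chase 'b': 0 ⇒ 4;  out=∅∪out(4)=∅
  fail(17) 'ca': from fail(16)=0 chase 'a': 0 ⇒ 1;  out=∅∪out(1)=∅
  fail(20) 'ab': from fail(1)=0 chase 'b': 0 ⇒ 4;  out=∅∪out(4)=∅
  fail(3) 'aca': from fail(2)=16 chase 'a': 16 ⇒ 17;  out={0}∪out(17)={0}
  fail(6) 'bca': from fail(5)=16 chase 'a': 16 ⇒ 17;  out=∅∪out(17)=∅
  fail(8) 'bcb': from fail(5)=16 chase 'b': 16→0 ⇒ 4;  out=∅∪out(4)=∅
  fail(13) 'bba': from fail(12)=4 chase 'a': 4→0 ⇒ 1;  out=∅∪out(1)=∅
  fail(18) 'cab': from fail(17)=1 chase 'b': 1 ⇒ 20;  out=∅∪out(20)=∅
  fail(21) 'abc': from fail(20)=4 chase 'c': 4 ⇒ 5;  out={5}∪out(5)={5}
  fail(7) 'bcaa': from fail(6)=17 chase 'a': 17→1→0 ⇒ 1;  out={1}∪out(1)={1}
  fail(9) 'bcbc': from fail(8)=4 chase 'c': 4 ⇒ 5;  out=∅∪out(5)=∅
  fail(14) 'bbac': from fail(13)=1 chase 'c': 1 ⇒ 2;  out=∅∪out(2)=∅
  fail(19) 'cabc': from fail(18)=20 chase 'c': 20 ⇒ 21;  out={4}∪out(21)={4,5}
  fail(10) 'bcbcb': from fail(9)=5 chase 'b': 5 ⇒ 8;  out=∅∪out(8)=∅
  fail(15) 'bbacc': from fail(14)=2 chase 'c': 2→16→0 ⇒ 16;  out={3}∪out(16)={3}
  fail(11) 'bcbcbb': from fail(10)=8 chase 'b': 8→4 ⇒ 12;  out={2}∪out(12)={2}

Run:
i=0 'b': node 0→4
i=1 'c': node 4→5
i=2 'b': node 5→8
i=3 'c': node 8→9
i=4 'b': node 9→10
i=5 'b': node 10→11  emit P2@[0:5]
i=6 'a': node 11→13 (via fail)
i=7 'c': node 13→14
i=8 'a': node 14→3 (via fail)  emit P0@[6:8]
i=9 'b': node 3→18 (via fail)
i=10 'a': node 18→1 (via fail)
i=11 'b': node 1→20
i=12 'c': node 20→21  emit P5@[10:12]
i=13 'a': node 21→6 (via fail)
i=14 'b': node 6→18 (via fail)
i=15 'a': node 18→1 (via fail)
i=16 'a': node 1→1 (via fail)
i=17 'b': node 1→20
i=18 'b': node 20→12 (via fail)
i=19 'a': node 12→13
i=20 'c': node 13→14
i=21 'c': node 14→15  emit P3@[17:21]
i=22 'b': node 15→4 (via fail)
i=23 'b': node 4→12
i=24 'b': node 12→12 (via fail)
i=25 'c': node 12→5 (via fail)
i=26 'a': node 5→6
i=27 'a': node 6→7  emit P1@[24:27]
i=28 'a': node 7→1 (via fail)
i=29 'a': node 1→1 (via fail)
i=30 'b': node 1→20
i=31 'c': node 20→21  emit P5@[29:31]
i=32 'b': node 21→8 (via fail)
i=33 'b': node 8→12 (via fail)
i=34 'c': node 12→5 (via fail)
i=35 'b': node 5→8
i=36 'c': node 8→9
i=37 'b': node 9→10
i=38 'b': node 10→11  emit P2@[33:38]
i=39 'c': node 11→5 (via fail)
i=40 'a': node 5→6
i=41 'c': node 6→2 (via fail)
i=42 'a': node 2→3  emit P0@[40:42]
i=43 'b': node 3→18 (via fail)
i=44 'c': node 18→19  emit P4@[41:44],P5@[42:44]
i=45 'b': node 19→8 (via fail)
i=46 'c': node 8→9
i=47 'a': node 9→6 (via fail)
i=48 'a': node 6→7  emit P1@[45:48]
i=49 'c': node 7→2 (via fail)
i=50 'b': node 2→4 (via fail)
i=51 'b': node 4→12
i=52 'c': node 12→5 (via fail)

Result: [[5,2],[8,0],[12,5],[21,3],[27,1],[31,5],[38,2],[42,0],[44,4],[44,5],[48,1]]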